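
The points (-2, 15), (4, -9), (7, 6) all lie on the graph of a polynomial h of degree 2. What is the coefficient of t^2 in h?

1

Write h(t) = at^2 + bt + c. Substituting each data point gives a linear system:
  4a - 2b + c = 15
  16a + 4b + c = -9
  49a + 7b + c = 6
Solving the system yields a = 1, b = -6, c = -1.
So h(t) = t^2 - 6t - 1.
The leading coefficient is 1.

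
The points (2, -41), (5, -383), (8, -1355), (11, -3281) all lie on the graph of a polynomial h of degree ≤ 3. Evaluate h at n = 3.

-105

Using the Lagrange interpolation formula with nodes 2, 5, 8, 11:
  L_0(n) = (n - 5)(n - 8)(n - 11) / -162
  L_1(n) = (n - 2)(n - 8)(n - 11) / 54
  L_2(n) = (n - 2)(n - 5)(n - 11) / -54
  L_3(n) = (n - 2)(n - 5)(n - 8) / 162
Then h(n) = -41·L_0(n) - 383·L_1(n) - 1355·L_2(n) - 3281·L_3(n).
Expanding and collecting terms gives h(n) = -2n^3 - 5n^2 - n - 3.
Evaluating at n = 3: h(3) = -105.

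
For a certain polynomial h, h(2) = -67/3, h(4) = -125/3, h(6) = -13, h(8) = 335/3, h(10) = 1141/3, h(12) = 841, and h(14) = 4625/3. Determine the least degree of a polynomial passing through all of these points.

3

Forward differences of the values at x = 2, 4, 6, 8, 10, 12, 14:
  h  : -67/3  -125/3  -13  335/3  1141/3  841  4625/3
  Δ  : -58/3  86/3  374/3  806/3  1382/3  2102/3
  Δ^2: 48  96  144  192  240
  Δ^3: 48  48  48  48
  Δ^4: 0  0  0
  Δ^5: 0  0
  Δ^6: 0
The third differences are constant (48) and nonzero, while all higher differences vanish, so the minimal degree is 3.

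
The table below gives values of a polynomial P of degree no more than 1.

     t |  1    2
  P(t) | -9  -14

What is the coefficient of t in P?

-5

Write P(t) = at + b. Substituting each data point gives a linear system:
  a + b = -9
  2a + b = -14
Solving the system yields a = -5, b = -4.
So P(t) = -5t - 4.
The leading coefficient is -5.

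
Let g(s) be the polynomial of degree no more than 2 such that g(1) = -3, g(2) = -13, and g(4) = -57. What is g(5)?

-91

Using the Lagrange interpolation formula with nodes 1, 2, 4:
  L_0(s) = (s - 2)(s - 4) / 3
  L_1(s) = (s - 1)(s - 4) / -2
  L_2(s) = (s - 1)(s - 2) / 6
Then g(s) = -3·L_0(s) - 13·L_1(s) - 57·L_2(s).
Expanding and collecting terms gives g(s) = -4s^2 + 2s - 1.
Evaluating at s = 5: g(5) = -91.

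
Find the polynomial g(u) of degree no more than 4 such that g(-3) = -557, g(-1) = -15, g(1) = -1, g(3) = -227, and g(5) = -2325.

g(u) = -5u^4 + 6u^3 + 2u^2 + u - 5

Write g(u) = au^4 + bu^3 + cu^2 + du + e. Substituting each data point gives a linear system:
  81a - 27b + 9c - 3d + e = -557
  a - b + c - d + e = -15
  a + b + c + d + e = -1
  81a + 27b + 9c + 3d + e = -227
  625a + 125b + 25c + 5d + e = -2325
Solving the system yields a = -5, b = 6, c = 2, d = 1, e = -5.
So g(u) = -5u⁴ + 6u³ + 2u² + u - 5.
Check: g(-1) = -15. ✓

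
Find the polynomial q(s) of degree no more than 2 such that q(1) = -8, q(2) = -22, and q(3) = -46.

Using the Lagrange interpolation formula with nodes 1, 2, 3:
  L_0(s) = (s - 2)(s - 3) / 2
  L_1(s) = (s - 1)(s - 3) / -1
  L_2(s) = (s - 1)(s - 2) / 2
Then q(s) = -8·L_0(s) - 22·L_1(s) - 46·L_2(s).
Expanding and collecting terms gives q(s) = -5s² + s - 4.
Check: q(2) = -22. ✓

q(s) = -5s^2 + s - 4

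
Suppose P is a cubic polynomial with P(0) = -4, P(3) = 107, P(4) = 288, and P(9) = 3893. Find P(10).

Using the Lagrange interpolation formula with nodes 0, 3, 4, 9:
  L_0(u) = (u - 3)(u - 4)(u - 9) / -108
  L_1(u) = u(u - 4)(u - 9) / 18
  L_2(u) = u(u - 3)(u - 9) / -20
  L_3(u) = u(u - 3)(u - 4) / 270
Then P(u) = -4·L_0(u) + 107·L_1(u) + 288·L_2(u) + 3893·L_3(u).
Expanding and collecting terms gives P(u) = 6u³ - 6u² + u - 4.
Evaluating at u = 10: P(10) = 5406.

5406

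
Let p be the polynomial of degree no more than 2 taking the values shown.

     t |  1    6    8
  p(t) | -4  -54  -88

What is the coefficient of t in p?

-3

Write p(t) = at^2 + bt + c. Substituting each data point gives a linear system:
  a + b + c = -4
  36a + 6b + c = -54
  64a + 8b + c = -88
Solving the system yields a = -1, b = -3, c = 0.
So p(t) = -t^2 - 3t.
The coefficient of t is -3.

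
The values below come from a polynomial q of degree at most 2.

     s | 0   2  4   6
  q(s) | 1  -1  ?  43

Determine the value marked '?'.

On equispaced nodes a degree-2 polynomial has vanishing third forward difference, so
  - q(0) + 3·q(2) - 3·q(4) + q(6) = 0.
Substituting the known values and solving for q(4):
  -3·q(4) = -39
  q(4) = 13.

13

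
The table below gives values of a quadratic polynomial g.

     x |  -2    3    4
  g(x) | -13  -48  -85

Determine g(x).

g(x) = -5x^2 - 2x + 3

Write g(x) = ax^2 + bx + c. Substituting each data point gives a linear system:
  4a - 2b + c = -13
  9a + 3b + c = -48
  16a + 4b + c = -85
Solving the system yields a = -5, b = -2, c = 3.
So g(x) = -5x^2 - 2x + 3.
Check: g(3) = -48. ✓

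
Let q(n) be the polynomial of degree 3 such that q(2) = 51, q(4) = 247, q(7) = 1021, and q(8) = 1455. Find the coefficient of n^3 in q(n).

2

Write q(n) = an^3 + bn^2 + cn + d. Substituting each data point gives a linear system:
  8a + 4b + 2c + d = 51
  64a + 16b + 4c + d = 247
  343a + 49b + 7c + d = 1021
  512a + 64b + 8c + d = 1455
Solving the system yields a = 2, b = 6, c = 6, d = -1.
So q(n) = 2n^3 + 6n^2 + 6n - 1.
The leading coefficient is 2.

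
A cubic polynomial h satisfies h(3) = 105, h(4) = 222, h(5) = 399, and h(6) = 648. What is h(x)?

Using the Lagrange interpolation formula with nodes 3, 4, 5, 6:
  L_0(x) = (x - 4)(x - 5)(x - 6) / -6
  L_1(x) = (x - 3)(x - 5)(x - 6) / 2
  L_2(x) = (x - 3)(x - 4)(x - 6) / -2
  L_3(x) = (x - 3)(x - 4)(x - 5) / 6
Then h(x) = 105·L_0(x) + 222·L_1(x) + 399·L_2(x) + 648·L_3(x).
Expanding and collecting terms gives h(x) = 2x³ + 6x² + x - 6.
Check: h(4) = 222. ✓

h(x) = 2x^3 + 6x^2 + x - 6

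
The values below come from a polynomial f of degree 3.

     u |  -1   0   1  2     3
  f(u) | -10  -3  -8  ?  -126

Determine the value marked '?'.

The 4 known points determine the degree-3 polynomial uniquely.
Write f(u) = au^3 + bu^2 + cu + d. Substituting each data point gives a linear system:
  -a + b - c + d = -10
  d = -3
  a + b + c + d = -8
  27a + 9b + 3c + d = -126
Solving the system yields a = -3, b = -6, c = 4, d = -3.
So f(u) = -3u^3 - 6u^2 + 4u - 3.
Then f(2) = -43.

-43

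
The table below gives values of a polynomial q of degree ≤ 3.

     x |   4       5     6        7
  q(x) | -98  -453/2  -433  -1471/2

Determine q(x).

q(x) = -3x^3 + 6x^2 + (1/2)x - 4

Using the Lagrange interpolation formula with nodes 4, 5, 6, 7:
  L_0(x) = (x - 5)(x - 6)(x - 7) / -6
  L_1(x) = (x - 4)(x - 6)(x - 7) / 2
  L_2(x) = (x - 4)(x - 5)(x - 7) / -2
  L_3(x) = (x - 4)(x - 5)(x - 6) / 6
Then q(x) = -98·L_0(x) - 453/2·L_1(x) - 433·L_2(x) - 1471/2·L_3(x).
Expanding and collecting terms gives q(x) = -3x^3 + 6x^2 + (1/2)x - 4.
Check: q(7) = -1471/2. ✓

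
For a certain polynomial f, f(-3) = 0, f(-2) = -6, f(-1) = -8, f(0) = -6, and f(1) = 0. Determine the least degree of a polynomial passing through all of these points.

2

Forward differences of the values at t = -3, -2, -1, 0, 1:
  f  : 0  -6  -8  -6  0
  Δ  : -6  -2  2  6
  Δ^2: 4  4  4
  Δ^3: 0  0
  Δ^4: 0
The second differences are constant (4) and nonzero, while all higher differences vanish, so the minimal degree is 2.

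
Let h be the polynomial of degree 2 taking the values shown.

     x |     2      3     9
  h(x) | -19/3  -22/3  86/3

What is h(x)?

Write h(x) = ax^2 + bx + c. Substituting each data point gives a linear system:
  4a + 2b + c = -19/3
  9a + 3b + c = -22/3
  81a + 9b + c = 86/3
Solving the system yields a = 1, b = -6, c = 5/3.
So h(x) = x^2 - 6x + 5/3.
Check: h(9) = 86/3. ✓

h(x) = x^2 - 6x + 5/3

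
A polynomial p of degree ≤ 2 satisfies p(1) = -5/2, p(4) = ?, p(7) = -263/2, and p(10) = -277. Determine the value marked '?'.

-40

The 3 known points determine the degree-2 polynomial uniquely.
Write p(u) = au^2 + bu + c. Substituting each data point gives a linear system:
  a + b + c = -5/2
  49a + 7b + c = -263/2
  100a + 10b + c = -277
Solving the system yields a = -3, b = 5/2, c = -2.
So p(u) = -3u² + (5/2)u - 2.
Then p(4) = -40.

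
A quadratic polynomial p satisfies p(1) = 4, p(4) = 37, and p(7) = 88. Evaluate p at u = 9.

Write p(u) = au^2 + bu + c. Substituting each data point gives a linear system:
  a + b + c = 4
  16a + 4b + c = 37
  49a + 7b + c = 88
Solving the system yields a = 1, b = 6, c = -3.
So p(u) = u² + 6u - 3.
Then p(9) = 132.

132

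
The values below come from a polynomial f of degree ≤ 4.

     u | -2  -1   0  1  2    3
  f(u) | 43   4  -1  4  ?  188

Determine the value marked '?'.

The 5 known points determine the degree-4 polynomial uniquely.
Write f(u) = au^4 + bu^3 + cu^2 + du + e. Substituting each data point gives a linear system:
  16a - 8b + 4c - 2d + e = 43
  a - b + c - d + e = 4
  e = -1
  a + b + c + d + e = 4
  81a + 27b + 9c + 3d + e = 188
Solving the system yields a = 2, b = 0, c = 3, d = 0, e = -1.
So f(u) = 2u^4 + 3u^2 - 1.
Then f(2) = 43.

43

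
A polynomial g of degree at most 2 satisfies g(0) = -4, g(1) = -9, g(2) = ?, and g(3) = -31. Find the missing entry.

-18

On equispaced nodes a degree-2 polynomial has vanishing third forward difference, so
  - g(0) + 3·g(1) - 3·g(2) + g(3) = 0.
Substituting the known values and solving for g(2):
  -3·g(2) = 54
  g(2) = -18.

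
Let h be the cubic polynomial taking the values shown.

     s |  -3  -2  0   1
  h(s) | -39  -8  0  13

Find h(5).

545

Write h(s) = as^3 + bs^2 + cs + d. Substituting each data point gives a linear system:
  -27a + 9b - 3c + d = -39
  -8a + 4b - 2c + d = -8
  d = 0
  a + b + c + d = 13
Solving the system yields a = 3, b = 6, c = 4, d = 0.
So h(s) = 3s^3 + 6s^2 + 4s.
Then h(5) = 545.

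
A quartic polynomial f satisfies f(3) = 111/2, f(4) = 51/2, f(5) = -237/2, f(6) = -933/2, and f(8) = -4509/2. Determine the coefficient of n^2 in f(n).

Write f(n) = an^4 + bn^3 + cn^2 + dn + e. Substituting each data point gives a linear system:
  81a + 27b + 9c + 3d + e = 111/2
  256a + 64b + 16c + 4d + e = 51/2
  625a + 125b + 25c + 5d + e = -237/2
  1296a + 216b + 36c + 6d + e = -933/2
  4096a + 512b + 64c + 8d + e = -4509/2
Solving the system yields a = -1, b = 3, c = 4, d = 6, e = 3/2.
So f(n) = -n⁴ + 3n³ + 4n² + 6n + 3/2.
The coefficient of n^2 is 4.

4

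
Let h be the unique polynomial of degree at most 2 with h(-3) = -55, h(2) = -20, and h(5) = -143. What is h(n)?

Write h(n) = an^2 + bn + c. Substituting each data point gives a linear system:
  9a - 3b + c = -55
  4a + 2b + c = -20
  25a + 5b + c = -143
Solving the system yields a = -6, b = 1, c = 2.
So h(n) = -6n^2 + n + 2.
Check: h(2) = -20. ✓

h(n) = -6n^2 + n + 2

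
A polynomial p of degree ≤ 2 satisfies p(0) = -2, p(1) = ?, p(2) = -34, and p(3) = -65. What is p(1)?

The 3 known points determine the degree-2 polynomial uniquely.
Write p(x) = ax^2 + bx + c. Substituting each data point gives a linear system:
  c = -2
  4a + 2b + c = -34
  9a + 3b + c = -65
Solving the system yields a = -5, b = -6, c = -2.
So p(x) = -5x² - 6x - 2.
Then p(1) = -13.

-13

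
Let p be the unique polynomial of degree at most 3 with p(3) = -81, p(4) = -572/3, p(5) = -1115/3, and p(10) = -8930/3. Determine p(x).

Write p(x) = ax^3 + bx^2 + cx + d. Substituting each data point gives a linear system:
  27a + 9b + 3c + d = -81
  64a + 16b + 4c + d = -572/3
  125a + 25b + 5c + d = -1115/3
  1000a + 100b + 10c + d = -8930/3
Solving the system yields a = -3, b = 1/3, c = -1, d = 0.
So p(x) = -3x^3 + (1/3)x^2 - x.
Check: p(3) = -81. ✓

p(x) = -3x^3 + (1/3)x^2 - x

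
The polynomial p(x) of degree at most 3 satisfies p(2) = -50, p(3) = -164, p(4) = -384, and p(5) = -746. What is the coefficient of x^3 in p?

-6

Write p(x) = ax^3 + bx^2 + cx + d. Substituting each data point gives a linear system:
  8a + 4b + 2c + d = -50
  27a + 9b + 3c + d = -164
  64a + 16b + 4c + d = -384
  125a + 25b + 5c + d = -746
Solving the system yields a = -6, b = 1, c = -5, d = 4.
So p(x) = -6x^3 + x^2 - 5x + 4.
The leading coefficient is -6.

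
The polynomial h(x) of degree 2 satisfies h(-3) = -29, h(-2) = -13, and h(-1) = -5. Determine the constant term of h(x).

Write h(x) = ax^2 + bx + c. Substituting each data point gives a linear system:
  9a - 3b + c = -29
  4a - 2b + c = -13
  a - b + c = -5
Solving the system yields a = -4, b = -4, c = -5.
So h(x) = -4x² - 4x - 5.
The constant term is -5.

-5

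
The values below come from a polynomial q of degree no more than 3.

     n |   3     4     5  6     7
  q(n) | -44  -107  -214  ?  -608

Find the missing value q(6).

-377

On equispaced nodes a degree-3 polynomial has vanishing fourth forward difference, so
  q(3) - 4·q(4) + 6·q(5) - 4·q(6) + q(7) = 0.
Substituting the known values and solving for q(6):
  -4·q(6) = 1508
  q(6) = -377.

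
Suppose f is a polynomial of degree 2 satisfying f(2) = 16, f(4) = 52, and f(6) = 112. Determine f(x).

Write f(x) = ax^2 + bx + c. Substituting each data point gives a linear system:
  4a + 2b + c = 16
  16a + 4b + c = 52
  36a + 6b + c = 112
Solving the system yields a = 3, b = 0, c = 4.
So f(x) = 3x^2 + 4.
Check: f(2) = 16. ✓

f(x) = 3x^2 + 4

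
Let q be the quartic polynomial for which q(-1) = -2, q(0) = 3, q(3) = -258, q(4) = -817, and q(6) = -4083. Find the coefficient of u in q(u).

3

Write q(u) = au^4 + bu^3 + cu^2 + du + e. Substituting each data point gives a linear system:
  a - b + c - d + e = -2
  e = 3
  81a + 27b + 9c + 3d + e = -258
  256a + 64b + 16c + 4d + e = -817
  1296a + 216b + 36c + 6d + e = -4083
Solving the system yields a = -3, b = -1, c = 0, d = 3, e = 3.
So q(u) = -3u^4 - u^3 + 3u + 3.
The coefficient of u is 3.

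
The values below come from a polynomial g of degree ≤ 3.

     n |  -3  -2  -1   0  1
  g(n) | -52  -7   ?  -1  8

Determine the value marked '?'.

The 4 known points determine the degree-3 polynomial uniquely.
Write g(n) = an^3 + bn^2 + cn + d. Substituting each data point gives a linear system:
  -27a + 9b - 3c + d = -52
  -8a + 4b - 2c + d = -7
  d = -1
  a + b + c + d = 8
Solving the system yields a = 4, b = 6, c = -1, d = -1.
So g(n) = 4n^3 + 6n^2 - n - 1.
Then g(-1) = 2.

2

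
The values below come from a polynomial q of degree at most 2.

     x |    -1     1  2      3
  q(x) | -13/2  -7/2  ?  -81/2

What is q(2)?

-17

The 3 known points determine the degree-2 polynomial uniquely.
Write q(x) = ax^2 + bx + c. Substituting each data point gives a linear system:
  a - b + c = -13/2
  a + b + c = -7/2
  9a + 3b + c = -81/2
Solving the system yields a = -5, b = 3/2, c = 0.
So q(x) = -5x^2 + (3/2)x.
Then q(2) = -17.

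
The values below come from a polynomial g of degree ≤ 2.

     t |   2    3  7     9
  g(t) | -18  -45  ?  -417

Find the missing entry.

The 3 known points determine the degree-2 polynomial uniquely.
Write g(t) = at^2 + bt + c. Substituting each data point gives a linear system:
  4a + 2b + c = -18
  9a + 3b + c = -45
  81a + 9b + c = -417
Solving the system yields a = -5, b = -2, c = 6.
So g(t) = -5t^2 - 2t + 6.
Then g(7) = -253.

-253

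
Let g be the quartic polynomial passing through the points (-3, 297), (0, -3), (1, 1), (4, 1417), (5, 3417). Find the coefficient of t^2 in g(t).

Write g(t) = at^4 + bt^3 + ct^2 + dt + e. Substituting each data point gives a linear system:
  81a - 27b + 9c - 3d + e = 297
  e = -3
  a + b + c + d + e = 1
  256a + 64b + 16c + 4d + e = 1417
  625a + 125b + 25c + 5d + e = 3417
Solving the system yields a = 5, b = 3, c = -3, d = -1, e = -3.
So g(t) = 5t^4 + 3t^3 - 3t^2 - t - 3.
The coefficient of t^2 is -3.

-3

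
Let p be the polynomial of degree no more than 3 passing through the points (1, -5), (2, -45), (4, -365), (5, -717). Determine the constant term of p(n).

Write p(n) = an^3 + bn^2 + cn + d. Substituting each data point gives a linear system:
  a + b + c + d = -5
  8a + 4b + 2c + d = -45
  64a + 16b + 4c + d = -365
  125a + 25b + 5c + d = -717
Solving the system yields a = -6, b = 2, c = -4, d = 3.
So p(n) = -6n³ + 2n² - 4n + 3.
The constant term is 3.

3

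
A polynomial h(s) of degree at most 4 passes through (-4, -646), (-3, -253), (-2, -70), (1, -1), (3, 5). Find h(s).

Write h(s) = as^4 + bs^3 + cs^2 + ds + e. Substituting each data point gives a linear system:
  256a - 64b + 16c - 4d + e = -646
  81a - 27b + 9c - 3d + e = -253
  16a - 8b + 4c - 2d + e = -70
  a + b + c + d + e = -1
  81a + 27b + 9c + 3d + e = 5
Solving the system yields a = -1, b = 5, c = -5, d = -2, e = 2.
So h(s) = -s^4 + 5s^3 - 5s^2 - 2s + 2.
Check: h(-3) = -253. ✓

h(s) = -s^4 + 5s^3 - 5s^2 - 2s + 2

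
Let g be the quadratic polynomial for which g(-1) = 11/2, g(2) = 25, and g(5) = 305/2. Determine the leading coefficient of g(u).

Write g(u) = au^2 + bu + c. Substituting each data point gives a linear system:
  a - b + c = 11/2
  4a + 2b + c = 25
  25a + 5b + c = 305/2
Solving the system yields a = 6, b = 1/2, c = 0.
So g(u) = 6u^2 + (1/2)u.
The leading coefficient is 6.

6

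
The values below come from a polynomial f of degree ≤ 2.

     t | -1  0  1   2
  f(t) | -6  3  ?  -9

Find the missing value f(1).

On equispaced nodes a degree-2 polynomial has vanishing third forward difference, so
  - f(-1) + 3·f(0) - 3·f(1) + f(2) = 0.
Substituting the known values and solving for f(1):
  -3·f(1) = -6
  f(1) = 2.

2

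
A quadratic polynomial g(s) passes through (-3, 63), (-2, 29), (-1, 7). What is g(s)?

Write g(s) = as^2 + bs + c. Substituting each data point gives a linear system:
  9a - 3b + c = 63
  4a - 2b + c = 29
  a - b + c = 7
Solving the system yields a = 6, b = -4, c = -3.
So g(s) = 6s^2 - 4s - 3.
Check: g(-2) = 29. ✓

g(s) = 6s^2 - 4s - 3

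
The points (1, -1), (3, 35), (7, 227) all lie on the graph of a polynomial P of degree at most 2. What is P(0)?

Write P(n) = an^2 + bn + c. Substituting each data point gives a linear system:
  a + b + c = -1
  9a + 3b + c = 35
  49a + 7b + c = 227
Solving the system yields a = 5, b = -2, c = -4.
So P(n) = 5n^2 - 2n - 4.
Then P(0) = -4.

-4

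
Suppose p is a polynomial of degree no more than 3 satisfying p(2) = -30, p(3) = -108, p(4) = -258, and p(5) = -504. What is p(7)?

-1380

Using the Lagrange interpolation formula with nodes 2, 3, 4, 5:
  L_0(u) = (u - 3)(u - 4)(u - 5) / -6
  L_1(u) = (u - 2)(u - 4)(u - 5) / 2
  L_2(u) = (u - 2)(u - 3)(u - 5) / -2
  L_3(u) = (u - 2)(u - 3)(u - 4) / 6
Then p(u) = -30·L_0(u) - 108·L_1(u) - 258·L_2(u) - 504·L_3(u).
Expanding and collecting terms gives p(u) = -4u^3 - 2u + 6.
Evaluating at u = 7: p(7) = -1380.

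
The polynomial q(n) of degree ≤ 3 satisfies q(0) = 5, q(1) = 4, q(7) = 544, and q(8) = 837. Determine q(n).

Write q(n) = an^3 + bn^2 + cn + d. Substituting each data point gives a linear system:
  d = 5
  a + b + c + d = 4
  343a + 49b + 7c + d = 544
  512a + 64b + 8c + d = 837
Solving the system yields a = 2, b = -3, c = 0, d = 5.
So q(n) = 2n^3 - 3n^2 + 5.
Check: q(7) = 544. ✓

q(n) = 2n^3 - 3n^2 + 5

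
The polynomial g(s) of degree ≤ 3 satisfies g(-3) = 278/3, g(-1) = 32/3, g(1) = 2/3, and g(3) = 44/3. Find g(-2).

Write g(s) = as^3 + bs^2 + cs + d. Substituting each data point gives a linear system:
  -27a + 9b - 3c + d = 278/3
  -a + b - c + d = 32/3
  a + b + c + d = 2/3
  27a + 9b + 3c + d = 44/3
Solving the system yields a = -1, b = 6, c = -4, d = -1/3.
So g(s) = -s³ + 6s² - 4s - 1/3.
Then g(-2) = 119/3.

119/3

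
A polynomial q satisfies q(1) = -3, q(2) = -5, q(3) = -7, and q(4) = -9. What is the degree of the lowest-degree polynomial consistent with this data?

Forward differences of the values at s = 1, 2, 3, 4:
  q  : -3  -5  -7  -9
  Δ  : -2  -2  -2
  Δ^2: 0  0
  Δ^3: 0
The first differences are constant (-2) and nonzero, while all higher differences vanish, so the minimal degree is 1.

1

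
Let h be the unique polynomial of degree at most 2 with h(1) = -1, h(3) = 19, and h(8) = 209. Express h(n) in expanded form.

h(n) = 4n^2 - 6n + 1

Using the Lagrange interpolation formula with nodes 1, 3, 8:
  L_0(n) = (n - 3)(n - 8) / 14
  L_1(n) = (n - 1)(n - 8) / -10
  L_2(n) = (n - 1)(n - 3) / 35
Then h(n) = -1·L_0(n) + 19·L_1(n) + 209·L_2(n).
Expanding and collecting terms gives h(n) = 4n² - 6n + 1.
Check: h(8) = 209. ✓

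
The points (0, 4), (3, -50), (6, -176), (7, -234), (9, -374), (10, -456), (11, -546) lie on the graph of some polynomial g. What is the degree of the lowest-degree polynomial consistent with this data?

2

Divided differences on the nodes 0, 3, 6, 7, 9, 10, 11:
  order 0: 4  -50  -176  -234  -374  -456  -546
  order 1: -18  -42  -58  -70  -82  -90
  order 2: -4  -4  -4  -4  -4
  order 3: 0  0  0  0
  order 4: 0  0  0
  order 5: 0  0
  order 6: 0
The order-2 divided differences are all -4 (nonzero) and every higher order vanishes, so the data lies on a polynomial of degree exactly 2.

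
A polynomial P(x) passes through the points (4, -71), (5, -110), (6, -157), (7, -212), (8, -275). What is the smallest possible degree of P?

Forward differences of the values at x = 4, 5, 6, 7, 8:
  P  : -71  -110  -157  -212  -275
  Δ  : -39  -47  -55  -63
  Δ^2: -8  -8  -8
  Δ^3: 0  0
  Δ^4: 0
The second differences are constant (-8) and nonzero, while all higher differences vanish, so the minimal degree is 2.

2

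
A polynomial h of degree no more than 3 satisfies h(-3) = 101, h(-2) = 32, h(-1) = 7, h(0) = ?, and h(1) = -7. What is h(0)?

On equispaced nodes a degree-3 polynomial has vanishing fourth forward difference, so
  h(-3) - 4·h(-2) + 6·h(-1) - 4·h(0) + h(1) = 0.
Substituting the known values and solving for h(0):
  -4·h(0) = -8
  h(0) = 2.

2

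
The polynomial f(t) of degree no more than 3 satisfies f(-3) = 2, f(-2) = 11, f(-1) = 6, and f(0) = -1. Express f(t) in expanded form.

f(t) = 2t^3 + 5t^2 - 4t - 1

Write f(t) = at^3 + bt^2 + ct + d. Substituting each data point gives a linear system:
  -27a + 9b - 3c + d = 2
  -8a + 4b - 2c + d = 11
  -a + b - c + d = 6
  d = -1
Solving the system yields a = 2, b = 5, c = -4, d = -1.
So f(t) = 2t^3 + 5t^2 - 4t - 1.
Check: f(-3) = 2. ✓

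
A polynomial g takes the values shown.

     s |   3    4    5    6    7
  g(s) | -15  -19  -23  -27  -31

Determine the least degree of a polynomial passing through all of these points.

Forward differences of the values at s = 3, 4, 5, 6, 7:
  g  : -15  -19  -23  -27  -31
  Δ  : -4  -4  -4  -4
  Δ^2: 0  0  0
  Δ^3: 0  0
  Δ^4: 0
The first differences are constant (-4) and nonzero, while all higher differences vanish, so the minimal degree is 1.

1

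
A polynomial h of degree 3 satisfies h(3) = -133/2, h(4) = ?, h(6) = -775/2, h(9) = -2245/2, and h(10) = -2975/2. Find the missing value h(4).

-275/2

The 4 known points determine the degree-3 polynomial uniquely.
Write h(x) = ax^3 + bx^2 + cx + d. Substituting each data point gives a linear system:
  27a + 9b + 3c + d = -133/2
  216a + 36b + 6c + d = -775/2
  729a + 81b + 9c + d = -2245/2
  1000a + 100b + 10c + d = -2975/2
Solving the system yields a = -1, b = -5, c = 1, d = 5/2.
So h(x) = -x³ - 5x² + x + 5/2.
Then h(4) = -275/2.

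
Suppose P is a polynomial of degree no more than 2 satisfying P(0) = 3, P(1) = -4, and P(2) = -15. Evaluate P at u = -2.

Forward differences of the values at u = 0, 1, 2:
  P  : 3  -4  -15
  Δ  : -7  -11
  Δ^2: -4
The second differences are constant, confirming degree 2.
Interpolating (Newton forward form) and evaluating at u = -2 gives P(-2) = 5.

5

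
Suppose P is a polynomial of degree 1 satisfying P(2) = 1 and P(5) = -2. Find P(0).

Write P(s) = as + b. Substituting each data point gives a linear system:
  2a + b = 1
  5a + b = -2
Solving the system yields a = -1, b = 3.
So P(s) = -s + 3.
Then P(0) = 3.

3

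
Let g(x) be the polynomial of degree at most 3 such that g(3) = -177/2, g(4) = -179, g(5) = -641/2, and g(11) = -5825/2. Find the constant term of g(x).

-3

Write g(x) = ax^3 + bx^2 + cx + d. Substituting each data point gives a linear system:
  27a + 9b + 3c + d = -177/2
  64a + 16b + 4c + d = -179
  125a + 25b + 5c + d = -641/2
  1331a + 121b + 11c + d = -5825/2
Solving the system yields a = -2, b = -3/2, c = -6, d = -3.
So g(x) = -2x³ - (3/2)x² - 6x - 3.
The constant term is -3.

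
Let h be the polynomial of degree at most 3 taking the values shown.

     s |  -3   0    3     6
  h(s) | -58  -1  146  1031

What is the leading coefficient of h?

Write h(s) = as^3 + bs^2 + cs + d. Substituting each data point gives a linear system:
  -27a + 9b - 3c + d = -58
  d = -1
  27a + 9b + 3c + d = 146
  216a + 36b + 6c + d = 1031
Solving the system yields a = 4, b = 5, c = -2, d = -1.
So h(s) = 4s^3 + 5s^2 - 2s - 1.
The leading coefficient is 4.

4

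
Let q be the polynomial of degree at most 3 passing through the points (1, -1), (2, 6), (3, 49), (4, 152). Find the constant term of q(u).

Write q(u) = au^3 + bu^2 + cu + d. Substituting each data point gives a linear system:
  a + b + c + d = -1
  8a + 4b + 2c + d = 6
  27a + 9b + 3c + d = 49
  64a + 16b + 4c + d = 152
Solving the system yields a = 4, b = -6, c = -3, d = 4.
So q(u) = 4u³ - 6u² - 3u + 4.
The constant term is 4.

4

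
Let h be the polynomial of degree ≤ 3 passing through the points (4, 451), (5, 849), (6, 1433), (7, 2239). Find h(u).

Using the Lagrange interpolation formula with nodes 4, 5, 6, 7:
  L_0(u) = (u - 5)(u - 6)(u - 7) / -6
  L_1(u) = (u - 4)(u - 6)(u - 7) / 2
  L_2(u) = (u - 4)(u - 5)(u - 7) / -2
  L_3(u) = (u - 4)(u - 5)(u - 6) / 6
Then h(u) = 451·L_0(u) + 849·L_1(u) + 1433·L_2(u) + 2239·L_3(u).
Expanding and collecting terms gives h(u) = 6u³ + 3u² + 5u - 1.
Check: h(7) = 2239. ✓

h(u) = 6u^3 + 3u^2 + 5u - 1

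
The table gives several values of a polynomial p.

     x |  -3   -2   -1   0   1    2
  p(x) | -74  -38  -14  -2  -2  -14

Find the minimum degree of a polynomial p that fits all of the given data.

2

Forward differences of the values at x = -3, -2, -1, 0, 1, 2:
  p  : -74  -38  -14  -2  -2  -14
  Δ  : 36  24  12  0  -12
  Δ^2: -12  -12  -12  -12
  Δ^3: 0  0  0
  Δ^4: 0  0
  Δ^5: 0
The second differences are constant (-12) and nonzero, while all higher differences vanish, so the minimal degree is 2.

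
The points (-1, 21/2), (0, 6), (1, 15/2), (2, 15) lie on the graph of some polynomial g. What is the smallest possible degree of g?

2

Forward differences of the values at t = -1, 0, 1, 2:
  g  : 21/2  6  15/2  15
  Δ  : -9/2  3/2  15/2
  Δ^2: 6  6
  Δ^3: 0
The second differences are constant (6) and nonzero, while all higher differences vanish, so the minimal degree is 2.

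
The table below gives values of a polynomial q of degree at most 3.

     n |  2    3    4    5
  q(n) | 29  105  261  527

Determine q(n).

Using the Lagrange interpolation formula with nodes 2, 3, 4, 5:
  L_0(n) = (n - 3)(n - 4)(n - 5) / -6
  L_1(n) = (n - 2)(n - 4)(n - 5) / 2
  L_2(n) = (n - 2)(n - 3)(n - 5) / -2
  L_3(n) = (n - 2)(n - 3)(n - 4) / 6
Then q(n) = 29·L_0(n) + 105·L_1(n) + 261·L_2(n) + 527·L_3(n).
Expanding and collecting terms gives q(n) = 5n³ - 5n² + 6n - 3.
Check: q(2) = 29. ✓

q(n) = 5n^3 - 5n^2 + 6n - 3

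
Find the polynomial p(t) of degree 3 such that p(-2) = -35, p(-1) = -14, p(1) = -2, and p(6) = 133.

Write p(t) = at^3 + bt^2 + ct + d. Substituting each data point gives a linear system:
  -8a + 4b - 2c + d = -35
  -a + b - c + d = -14
  a + b + c + d = -2
  216a + 36b + 6c + d = 133
Solving the system yields a = 1, b = -3, c = 5, d = -5.
So p(t) = t^3 - 3t^2 + 5t - 5.
Check: p(-2) = -35. ✓

p(t) = t^3 - 3t^2 + 5t - 5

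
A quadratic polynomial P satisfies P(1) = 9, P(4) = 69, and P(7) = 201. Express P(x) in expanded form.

Using the Lagrange interpolation formula with nodes 1, 4, 7:
  L_0(x) = (x - 4)(x - 7) / 18
  L_1(x) = (x - 1)(x - 7) / -9
  L_2(x) = (x - 1)(x - 4) / 18
Then P(x) = 9·L_0(x) + 69·L_1(x) + 201·L_2(x).
Expanding and collecting terms gives P(x) = 4x² + 5.
Check: P(1) = 9. ✓

P(x) = 4x^2 + 5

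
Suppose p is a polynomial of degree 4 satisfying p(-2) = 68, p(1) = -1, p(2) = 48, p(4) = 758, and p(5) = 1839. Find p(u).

Write p(u) = au^4 + bu^3 + cu^2 + du + e. Substituting each data point gives a linear system:
  16a - 8b + 4c - 2d + e = 68
  a + b + c + d + e = -1
  16a + 8b + 4c + 2d + e = 48
  256a + 64b + 16c + 4d + e = 758
  625a + 125b + 25c + 5d + e = 1839
Solving the system yields a = 3, b = -1, c = 4, d = -1, e = -6.
So p(u) = 3u^4 - u^3 + 4u^2 - u - 6.
Check: p(-2) = 68. ✓

p(u) = 3u^4 - u^3 + 4u^2 - u - 6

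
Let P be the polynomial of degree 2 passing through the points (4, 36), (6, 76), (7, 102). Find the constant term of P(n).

Write P(n) = an^2 + bn + c. Substituting each data point gives a linear system:
  16a + 4b + c = 36
  36a + 6b + c = 76
  49a + 7b + c = 102
Solving the system yields a = 2, b = 0, c = 4.
So P(n) = 2n^2 + 4.
The constant term is 4.

4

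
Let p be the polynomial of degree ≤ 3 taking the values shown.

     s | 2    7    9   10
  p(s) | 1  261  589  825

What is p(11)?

1117

Using the Lagrange interpolation formula with nodes 2, 7, 9, 10:
  L_0(s) = (s - 7)(s - 9)(s - 10) / -280
  L_1(s) = (s - 2)(s - 9)(s - 10) / 30
  L_2(s) = (s - 2)(s - 7)(s - 10) / -14
  L_3(s) = (s - 2)(s - 7)(s - 9) / 24
Then p(s) = 1·L_0(s) + 261·L_1(s) + 589·L_2(s) + 825·L_3(s).
Expanding and collecting terms gives p(s) = s^3 - 2s^2 + 3s - 5.
Evaluating at s = 11: p(11) = 1117.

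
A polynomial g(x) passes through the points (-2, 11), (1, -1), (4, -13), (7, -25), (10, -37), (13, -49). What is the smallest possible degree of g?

Forward differences of the values at x = -2, 1, 4, 7, 10, 13:
  g  : 11  -1  -13  -25  -37  -49
  Δ  : -12  -12  -12  -12  -12
  Δ^2: 0  0  0  0
  Δ^3: 0  0  0
  Δ^4: 0  0
  Δ^5: 0
The first differences are constant (-12) and nonzero, while all higher differences vanish, so the minimal degree is 1.

1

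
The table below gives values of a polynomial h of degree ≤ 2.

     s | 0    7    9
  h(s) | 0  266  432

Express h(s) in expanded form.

h(s) = 5s^2 + 3s

Using the Lagrange interpolation formula with nodes 0, 7, 9:
  L_0(s) = (s - 7)(s - 9) / 63
  L_1(s) = s(s - 9) / -14
  L_2(s) = s(s - 7) / 18
Then h(s) = 0·L_0(s) + 266·L_1(s) + 432·L_2(s).
Expanding and collecting terms gives h(s) = 5s² + 3s.
Check: h(7) = 266. ✓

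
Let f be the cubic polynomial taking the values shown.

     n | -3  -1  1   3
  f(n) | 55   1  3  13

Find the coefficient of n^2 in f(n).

Write f(n) = an^3 + bn^2 + cn + d. Substituting each data point gives a linear system:
  -27a + 9b - 3c + d = 55
  -a + b - c + d = 1
  a + b + c + d = 3
  27a + 9b + 3c + d = 13
Solving the system yields a = -1, b = 4, c = 2, d = -2.
So f(n) = -n^3 + 4n^2 + 2n - 2.
The coefficient of n^2 is 4.

4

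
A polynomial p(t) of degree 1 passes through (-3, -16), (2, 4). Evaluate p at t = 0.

-4

Using the Lagrange interpolation formula with nodes -3, 2:
  L_0(t) = (t - 2) / -5
  L_1(t) = (t + 3) / 5
Then p(t) = -16·L_0(t) + 4·L_1(t).
Expanding and collecting terms gives p(t) = 4t - 4.
Evaluating at t = 0: p(0) = -4.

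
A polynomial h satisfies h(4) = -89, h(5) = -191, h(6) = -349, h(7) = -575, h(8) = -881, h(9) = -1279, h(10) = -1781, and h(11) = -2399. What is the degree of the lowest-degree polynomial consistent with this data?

Forward differences of the values at n = 4, 5, 6, 7, 8, 9, 10, 11:
  h  : -89  -191  -349  -575  -881  -1279  -1781  -2399
  Δ  : -102  -158  -226  -306  -398  -502  -618
  Δ^2: -56  -68  -80  -92  -104  -116
  Δ^3: -12  -12  -12  -12  -12
  Δ^4: 0  0  0  0
  Δ^5: 0  0  0
  Δ^6: 0  0
  Δ^7: 0
The third differences are constant (-12) and nonzero, while all higher differences vanish, so the minimal degree is 3.

3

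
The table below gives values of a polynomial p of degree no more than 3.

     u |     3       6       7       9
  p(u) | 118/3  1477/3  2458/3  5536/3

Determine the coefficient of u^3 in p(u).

3

Write p(u) = au^3 + bu^2 + cu + d. Substituting each data point gives a linear system:
  27a + 9b + 3c + d = 118/3
  216a + 36b + 6c + d = 1477/3
  343a + 49b + 7c + d = 2458/3
  729a + 81b + 9c + d = 5536/3
Solving the system yields a = 3, b = -4, c = -2, d = 1/3.
So p(u) = 3u³ - 4u² - 2u + 1/3.
The leading coefficient is 3.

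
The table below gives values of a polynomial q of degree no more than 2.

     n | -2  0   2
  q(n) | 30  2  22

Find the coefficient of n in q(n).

-2

Write q(n) = an^2 + bn + c. Substituting each data point gives a linear system:
  4a - 2b + c = 30
  c = 2
  4a + 2b + c = 22
Solving the system yields a = 6, b = -2, c = 2.
So q(n) = 6n^2 - 2n + 2.
The coefficient of n is -2.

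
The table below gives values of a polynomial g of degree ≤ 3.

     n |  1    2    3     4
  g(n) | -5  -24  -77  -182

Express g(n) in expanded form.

g(n) = -3n^3 + n^2 - n - 2

Write g(n) = an^3 + bn^2 + cn + d. Substituting each data point gives a linear system:
  a + b + c + d = -5
  8a + 4b + 2c + d = -24
  27a + 9b + 3c + d = -77
  64a + 16b + 4c + d = -182
Solving the system yields a = -3, b = 1, c = -1, d = -2.
So g(n) = -3n^3 + n^2 - n - 2.
Check: g(2) = -24. ✓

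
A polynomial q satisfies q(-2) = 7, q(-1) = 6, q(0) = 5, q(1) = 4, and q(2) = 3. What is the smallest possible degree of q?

1

Forward differences of the values at u = -2, -1, 0, 1, 2:
  q  : 7  6  5  4  3
  Δ  : -1  -1  -1  -1
  Δ^2: 0  0  0
  Δ^3: 0  0
  Δ^4: 0
The first differences are constant (-1) and nonzero, while all higher differences vanish, so the minimal degree is 1.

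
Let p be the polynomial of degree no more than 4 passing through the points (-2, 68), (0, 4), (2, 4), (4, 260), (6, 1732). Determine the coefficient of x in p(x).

Write p(x) = ax^4 + bx^3 + cx^2 + dx + e. Substituting each data point gives a linear system:
  16a - 8b + 4c - 2d + e = 68
  e = 4
  16a + 8b + 4c + 2d + e = 4
  256a + 64b + 16c + 4d + e = 260
  1296a + 216b + 36c + 6d + e = 1732
Solving the system yields a = 2, b = -4, c = 0, d = 0, e = 4.
So p(x) = 2x⁴ - 4x³ + 4.
The coefficient of x is 0.

0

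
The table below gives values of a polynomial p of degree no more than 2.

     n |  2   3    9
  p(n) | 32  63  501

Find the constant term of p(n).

Write p(n) = an^2 + bn + c. Substituting each data point gives a linear system:
  4a + 2b + c = 32
  9a + 3b + c = 63
  81a + 9b + c = 501
Solving the system yields a = 6, b = 1, c = 6.
So p(n) = 6n² + n + 6.
The constant term is 6.

6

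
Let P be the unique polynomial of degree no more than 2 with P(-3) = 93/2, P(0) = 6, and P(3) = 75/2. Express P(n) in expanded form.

Using the Lagrange interpolation formula with nodes -3, 0, 3:
  L_0(n) = n(n - 3) / 18
  L_1(n) = (n + 3)(n - 3) / -9
  L_2(n) = (n + 3)n / 18
Then P(n) = 93/2·L_0(n) + 6·L_1(n) + 75/2·L_2(n).
Expanding and collecting terms gives P(n) = 4n² - (3/2)n + 6.
Check: P(-3) = 93/2. ✓

P(n) = 4n^2 - (3/2)n + 6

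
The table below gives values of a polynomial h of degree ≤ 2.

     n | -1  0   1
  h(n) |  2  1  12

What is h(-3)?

40

Forward differences of the values at n = -1, 0, 1:
  h  : 2  1  12
  Δ  : -1  11
  Δ^2: 12
The second differences are constant, confirming degree 2.
Interpolating (Newton forward form) and evaluating at n = -3 gives h(-3) = 40.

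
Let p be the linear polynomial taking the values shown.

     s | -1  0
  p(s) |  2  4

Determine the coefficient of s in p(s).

2

Write p(s) = as + b. Substituting each data point gives a linear system:
  -a + b = 2
  b = 4
Solving the system yields a = 2, b = 4.
So p(s) = 2s + 4.
The leading coefficient is 2.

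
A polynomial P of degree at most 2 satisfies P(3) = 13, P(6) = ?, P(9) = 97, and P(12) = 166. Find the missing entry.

The 3 known points determine the degree-2 polynomial uniquely.
Write P(x) = ax^2 + bx + c. Substituting each data point gives a linear system:
  9a + 3b + c = 13
  81a + 9b + c = 97
  144a + 12b + c = 166
Solving the system yields a = 1, b = 2, c = -2.
So P(x) = x^2 + 2x - 2.
Then P(6) = 46.

46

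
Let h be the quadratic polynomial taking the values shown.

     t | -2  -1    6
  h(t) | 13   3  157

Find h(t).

Using the Lagrange interpolation formula with nodes -2, -1, 6:
  L_0(t) = (t + 1)(t - 6) / 8
  L_1(t) = (t + 2)(t - 6) / -7
  L_2(t) = (t + 2)(t + 1) / 56
Then h(t) = 13·L_0(t) + 3·L_1(t) + 157·L_2(t).
Expanding and collecting terms gives h(t) = 4t^2 + 2t + 1.
Check: h(6) = 157. ✓

h(t) = 4t^2 + 2t + 1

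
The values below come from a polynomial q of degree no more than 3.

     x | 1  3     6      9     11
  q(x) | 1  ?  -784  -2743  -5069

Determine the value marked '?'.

-85

The 4 known points determine the degree-3 polynomial uniquely.
Write q(x) = ax^3 + bx^2 + cx + d. Substituting each data point gives a linear system:
  a + b + c + d = 1
  216a + 36b + 6c + d = -784
  729a + 81b + 9c + d = -2743
  1331a + 121b + 11c + d = -5069
Solving the system yields a = -4, b = 2, c = 1, d = 2.
So q(x) = -4x^3 + 2x^2 + x + 2.
Then q(3) = -85.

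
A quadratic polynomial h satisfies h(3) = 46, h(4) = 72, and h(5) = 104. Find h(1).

Forward differences of the values at t = 3, 4, 5:
  h  : 46  72  104
  Δ  : 26  32
  Δ^2: 6
The second differences are constant, confirming degree 2.
Interpolating (Newton forward form) and evaluating at t = 1 gives h(1) = 12.

12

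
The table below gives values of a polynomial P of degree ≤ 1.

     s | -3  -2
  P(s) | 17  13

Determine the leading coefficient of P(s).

Write P(s) = as + b. Substituting each data point gives a linear system:
  -3a + b = 17
  -2a + b = 13
Solving the system yields a = -4, b = 5.
So P(s) = -4s + 5.
The leading coefficient is -4.

-4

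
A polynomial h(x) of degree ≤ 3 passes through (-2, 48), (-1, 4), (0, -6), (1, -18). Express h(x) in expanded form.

h(x) = -6x^3 - x^2 - 5x - 6

Write h(x) = ax^3 + bx^2 + cx + d. Substituting each data point gives a linear system:
  -8a + 4b - 2c + d = 48
  -a + b - c + d = 4
  d = -6
  a + b + c + d = -18
Solving the system yields a = -6, b = -1, c = -5, d = -6.
So h(x) = -6x^3 - x^2 - 5x - 6.
Check: h(0) = -6. ✓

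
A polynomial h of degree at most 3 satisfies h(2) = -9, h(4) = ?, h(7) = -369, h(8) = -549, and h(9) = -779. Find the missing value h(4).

The 4 known points determine the degree-3 polynomial uniquely.
Write h(u) = au^3 + bu^2 + cu + d. Substituting each data point gives a linear system:
  8a + 4b + 2c + d = -9
  343a + 49b + 7c + d = -369
  512a + 64b + 8c + d = -549
  729a + 81b + 9c + d = -779
Solving the system yields a = -1, b = -1, c = 4, d = -5.
So h(u) = -u³ - u² + 4u - 5.
Then h(4) = -69.

-69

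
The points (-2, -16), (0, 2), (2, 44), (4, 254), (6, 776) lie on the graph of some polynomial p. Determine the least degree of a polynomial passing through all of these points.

Forward differences of the values at u = -2, 0, 2, 4, 6:
  p  : -16  2  44  254  776
  Δ  : 18  42  210  522
  Δ^2: 24  168  312
  Δ^3: 144  144
  Δ^4: 0
The third differences are constant (144) and nonzero, while all higher differences vanish, so the minimal degree is 3.

3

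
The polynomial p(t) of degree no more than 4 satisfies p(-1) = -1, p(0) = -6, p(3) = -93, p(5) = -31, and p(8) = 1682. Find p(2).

-52

Using the Lagrange interpolation formula with nodes -1, 0, 3, 5, 8:
  L_0(t) = t(t - 3)(t - 5)(t - 8) / 216
  L_1(t) = (t + 1)(t - 3)(t - 5)(t - 8) / -120
  L_2(t) = (t + 1)t(t - 5)(t - 8) / 120
  L_3(t) = (t + 1)t(t - 3)(t - 8) / -180
  L_4(t) = (t + 1)t(t - 3)(t - 5) / 1080
Then p(t) = -1·L_0(t) - 6·L_1(t) - 93·L_2(t) - 31·L_3(t) + 1682·L_4(t).
Expanding and collecting terms gives p(t) = t^4 - 4t^3 - 5t^2 - 5t - 6.
Evaluating at t = 2: p(2) = -52.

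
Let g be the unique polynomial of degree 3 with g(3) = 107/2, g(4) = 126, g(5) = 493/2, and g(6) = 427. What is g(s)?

g(s) = 2s^3 - (3/2)s + 4

Using the Lagrange interpolation formula with nodes 3, 4, 5, 6:
  L_0(s) = (s - 4)(s - 5)(s - 6) / -6
  L_1(s) = (s - 3)(s - 5)(s - 6) / 2
  L_2(s) = (s - 3)(s - 4)(s - 6) / -2
  L_3(s) = (s - 3)(s - 4)(s - 5) / 6
Then g(s) = 107/2·L_0(s) + 126·L_1(s) + 493/2·L_2(s) + 427·L_3(s).
Expanding and collecting terms gives g(s) = 2s^3 - (3/2)s + 4.
Check: g(3) = 107/2. ✓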